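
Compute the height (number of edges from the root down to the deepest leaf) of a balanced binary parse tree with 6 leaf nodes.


In a balanced binary tree with n leaves the deepest leaf is ceil(log2(n)) edges below the root.
log2(6) = 2.5850
ceil(2.5850) = 3
height (edges) = 3

3


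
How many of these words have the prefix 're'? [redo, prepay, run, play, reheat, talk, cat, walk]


Checking each word for prefix 're':
  'redo' -> YES, starts with 're' (count: 1)
  'prepay' -> no (count: 1)
  'run' -> no (count: 1)
  'play' -> no (count: 1)
  'reheat' -> YES, starts with 're' (count: 2)
  'talk' -> no (count: 2)
  'cat' -> no (count: 2)
  'walk' -> no (count: 2)
Total with prefix 're': 2

2


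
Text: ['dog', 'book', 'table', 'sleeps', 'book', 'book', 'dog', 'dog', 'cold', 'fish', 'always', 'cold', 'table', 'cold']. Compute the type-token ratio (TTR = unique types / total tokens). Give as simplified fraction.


Tokens: 14
Unique types: ('always', 'book', 'cold', 'dog', 'fish', 'sleeps', 'table') = 7
TTR = 7/14
Simplify: divide both by 7 -> 1/2
TTR = 1/2

1/2


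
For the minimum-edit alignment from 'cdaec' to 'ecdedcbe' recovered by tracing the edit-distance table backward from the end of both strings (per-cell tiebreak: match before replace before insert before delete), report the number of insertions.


Edit distance = 5. Backtracking from cell (5, 8) with preference match > replace > insert > delete,
then listing the resulting alignment 'cdaec' -> 'ecdedcbe' left to right:
  Step 1: insert 'e' [insertion #1]
  Step 2: keep 'c'
  Step 3: keep 'd'
  Step 4: replace a->e
  Step 5: replace e->d
  Step 6: keep 'c'
  Step 7: insert 'b' [insertion #2]
  Step 8: insert 'e' [insertion #3]
Total insertions: 3

3


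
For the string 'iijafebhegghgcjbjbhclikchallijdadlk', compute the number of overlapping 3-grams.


String 'iijafebhegghgcjbjbhclikchallijdadlk' has length L = 35.
Number of overlapping n-grams = L - n + 1
Substituting: 35 - 3 + 1 = 33

33


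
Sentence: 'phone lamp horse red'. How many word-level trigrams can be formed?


Word trigrams from [4] words:
  Trigram 1: (phone lamp horse)
  Trigram 2: (lamp horse red)
Total word trigrams: 4 - 2 = 2

2


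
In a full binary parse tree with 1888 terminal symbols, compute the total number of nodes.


Leaf nodes (terminals): 1888
Internal nodes = n - 1 = 1888 - 1 = 1887
Total = leaves + internal = 1888 + 1887 = 3775

3775


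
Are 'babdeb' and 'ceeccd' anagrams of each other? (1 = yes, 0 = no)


Sort characters of 'babdeb': 'abbbde'
Sort characters of 'ceeccd': 'cccdee'
Sorted forms differ -> they are NOT anagrams
Result: 0

0


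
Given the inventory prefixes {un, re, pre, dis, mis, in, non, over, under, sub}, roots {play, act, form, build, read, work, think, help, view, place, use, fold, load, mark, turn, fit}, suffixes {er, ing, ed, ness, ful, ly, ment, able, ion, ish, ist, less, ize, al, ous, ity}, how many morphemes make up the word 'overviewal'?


Segmenting 'overviewal' against the inventory:
  'over' -> prefix (morpheme 1)
  'view' -> root (morpheme 2)
  'al' -> suffix (morpheme 3)
Total morphemes: 3

3


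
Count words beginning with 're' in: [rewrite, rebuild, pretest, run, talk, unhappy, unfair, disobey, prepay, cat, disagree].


Checking each word for prefix 're':
  'rewrite' -> YES, starts with 're' (count: 1)
  'rebuild' -> YES, starts with 're' (count: 2)
  'pretest' -> no (count: 2)
  'run' -> no (count: 2)
  'talk' -> no (count: 2)
  'unhappy' -> no (count: 2)
  'unfair' -> no (count: 2)
  'disobey' -> no (count: 2)
  'prepay' -> no (count: 2)
  'cat' -> no (count: 2)
  'disagree' -> no (count: 2)
Total with prefix 're': 2

2


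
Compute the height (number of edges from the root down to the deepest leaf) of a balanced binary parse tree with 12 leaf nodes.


In a balanced binary tree with n leaves the deepest leaf is ceil(log2(n)) edges below the root.
log2(12) = 3.5850
ceil(3.5850) = 4
height (edges) = 4

4


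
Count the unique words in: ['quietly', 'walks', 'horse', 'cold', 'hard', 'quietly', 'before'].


Listing all tokens and tracking unique types:
  Token 1: 'quietly' -> NEW (unique so far: 1)
  Token 2: 'walks' -> NEW (unique so far: 2)
  Token 3: 'horse' -> NEW (unique so far: 3)
  Token 4: 'cold' -> NEW (unique so far: 4)
  Token 5: 'hard' -> NEW (unique so far: 5)
  Token 6: 'quietly' -> duplicate (unique so far: 5)
  Token 7: 'before' -> NEW (unique so far: 6)
Unique types: ('before', 'cold', 'hard', 'horse', 'quietly', 'walks')
Vocabulary size: 6

6


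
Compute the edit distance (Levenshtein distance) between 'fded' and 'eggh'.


Building DP table for s1='fded' (len 4) and s2='eggh' (len 4):
       e  g  g  h
    0  1  2  3  4
  f 1  1  2  3  4
  d 2  2  2  3  4
  e 3  2  3  3  4
  d 4  3  3  4  4
Edit distance = dp[4][4] = 4

4


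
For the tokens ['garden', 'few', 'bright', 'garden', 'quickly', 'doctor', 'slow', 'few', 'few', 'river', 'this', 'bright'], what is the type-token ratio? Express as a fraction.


Tokens: 12
Unique types: ('bright', 'doctor', 'few', 'garden', 'quickly', 'river', 'slow', 'this') = 8
TTR = 8/12
Simplify: divide both by 4 -> 2/3
TTR = 2/3

2/3


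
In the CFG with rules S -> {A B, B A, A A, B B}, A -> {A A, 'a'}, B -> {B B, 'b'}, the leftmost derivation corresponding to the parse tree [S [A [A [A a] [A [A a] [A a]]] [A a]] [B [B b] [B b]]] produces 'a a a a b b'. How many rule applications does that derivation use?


Every bracketed nonterminal node [X ...] in the tree is produced by exactly one rule application.
Reading the tree off as a leftmost derivation:
  Step 1: S  =>  A B   (applied S -> A B)
  Step 2: A B  =>  A A B   (applied A -> A A)
  Step 3: A A B  =>  A A A B   (applied A -> A A)
  Step 4: A A A B  =>  a A A B   (applied A -> a)
  Step 5: a A A B  =>  a A A A B   (applied A -> A A)
  Step 6: a A A A B  =>  a a A A B   (applied A -> a)
  Step 7: a a A A B  =>  a a a A B   (applied A -> a)
  Step 8: a a a A B  =>  a a a a B   (applied A -> a)
  Step 9: a a a a B  =>  a a a a B B   (applied B -> B B)
  Step 10: a a a a B B  =>  a a a a b B   (applied B -> b)
  Step 11: a a a a b B  =>  a a a a b b   (applied B -> b)
Final yield: a a a a b b
Total rewrite steps: 11

11


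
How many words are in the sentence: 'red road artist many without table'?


Counting words by splitting on spaces:
  Word 1: 'red'
  Word 2: 'road'
  Word 3: 'artist'
  Word 4: 'many'
  Word 5: 'without'
  Word 6: 'table'
Total words: 6

6


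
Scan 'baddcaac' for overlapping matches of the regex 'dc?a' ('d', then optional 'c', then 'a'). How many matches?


Pattern: dc?a means 'd', then optional 'c', then 'a'.
Scanning 'baddcaac' position-by-position:
  Pos 0: window 'bad' -> no
  Pos 1: window 'add' -> no
  Pos 2: window 'ddc' -> no
  Pos 3: window 'dca' -> MATCH
  Pos 4: window 'caa' -> no
  Pos 5: window 'aac' -> no
  Pos 6: window 'ac' -> no
  Pos 7: window 'c' -> no
Total matches: 1

1


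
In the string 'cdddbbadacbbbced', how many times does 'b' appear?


Scanning 'cdddbbadacbbbced' for 'b':
  Position 4: 'b' -> MATCH (count: 1)
  Position 5: 'b' -> MATCH (count: 2)
  Position 10: 'b' -> MATCH (count: 3)
  Position 11: 'b' -> MATCH (count: 4)
  Position 12: 'b' -> MATCH (count: 5)
Total occurrences of 'b': 5

5


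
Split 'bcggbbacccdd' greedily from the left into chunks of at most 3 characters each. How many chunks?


'bcggbbacccdd' has 12 characters.
Chunking with max size 3:
  Chunk 1: 'bcg' (positions 0-2)
  Chunk 2: 'gbb' (positions 3-5)
  Chunk 3: 'acc' (positions 6-8)
  Chunk 4: 'cdd' (positions 9-11)
Total chunks: ceil(12 / 3) = 4

4


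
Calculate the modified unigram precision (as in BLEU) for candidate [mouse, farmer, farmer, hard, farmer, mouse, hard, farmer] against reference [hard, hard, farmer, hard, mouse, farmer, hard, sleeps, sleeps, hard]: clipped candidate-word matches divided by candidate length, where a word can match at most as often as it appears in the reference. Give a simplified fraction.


Reference word counts: {'farmer': 2, 'hard': 5, 'mouse': 1, 'sleeps': 2}
Checking each candidate word (with clipping):
  'mouse' -> in reference (ref count 1, used 1/1) -> match (matches: 1)
  'farmer' -> in reference (ref count 2, used 1/2) -> match (matches: 2)
  'farmer' -> in reference (ref count 2, used 2/2) -> match (matches: 3)
  'hard' -> in reference (ref count 5, used 1/5) -> match (matches: 4)
  'farmer' -> ref count 2 already used up (2/2) -> clipped, no match (matches: 4)
  'mouse' -> ref count 1 already used up (1/1) -> clipped, no match (matches: 4)
  'hard' -> in reference (ref count 5, used 2/5) -> match (matches: 5)
  'farmer' -> ref count 2 already used up (2/2) -> clipped, no match (matches: 5)
Clipped matches: 5, Candidate length: 8
Precision = 5/8

5/8


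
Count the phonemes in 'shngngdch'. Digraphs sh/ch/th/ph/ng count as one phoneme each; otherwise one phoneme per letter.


Parsing 'shngngdch' greedily, digraphs first:
  'sh' -> digraph (1 consonant phoneme) (phonemes so far: 1)
  'ng' -> digraph (1 consonant phoneme) (phonemes so far: 2)
  'ng' -> digraph (1 consonant phoneme) (phonemes so far: 3)
  'd' -> consonant phoneme (phonemes so far: 4)
  'ch' -> digraph (1 consonant phoneme) (phonemes so far: 5)
Total phonemes: 5

5


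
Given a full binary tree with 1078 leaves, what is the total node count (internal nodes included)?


Leaf nodes (terminals): 1078
Internal nodes = n - 1 = 1078 - 1 = 1077
Total = leaves + internal = 1078 + 1077 = 2155

2155


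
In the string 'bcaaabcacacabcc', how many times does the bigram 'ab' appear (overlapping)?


Scanning 'bcaaabcacacabcc' for bigram 'ab':
  Position 0: 'bc' -> no
  Position 1: 'ca' -> no
  Position 2: 'aa' -> no
  Position 3: 'aa' -> no
  Position 4: 'ab' -> MATCH
  Position 5: 'bc' -> no
  Position 6: 'ca' -> no
  Position 7: 'ac' -> no
  Position 8: 'ca' -> no
  Position 9: 'ac' -> no
  Position 10: 'ca' -> no
  Position 11: 'ab' -> MATCH
  Position 12: 'bc' -> no
  Position 13: 'cc' -> no
Total matches: 2

2


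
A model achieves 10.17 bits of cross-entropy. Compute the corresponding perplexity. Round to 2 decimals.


Perplexity formula: PP = 2^H
H = 10.17
PP = 2^10.17
Decompose: 2^10.17 = 2^10 * 2^0.17
2^10 = 1024, 2^0.17 ~ 1.1250585
PP ~ 1024 * 1.1250585 = 1152.0599040
Rounded to 2 decimals: 1152.06

1152.06


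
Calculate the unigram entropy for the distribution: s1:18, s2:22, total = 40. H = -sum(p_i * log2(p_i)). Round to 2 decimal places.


Computing entropy H = -sum(p_i * log2(p_i)):
  s1: p = 18/40 = 0.4500, -p*log2(p) = 0.5184
  s2: p = 22/40 = 0.5500, -p*log2(p) = 0.4744
H = sum of terms = 0.9928
Rounded to 2 decimals: 0.99

0.99


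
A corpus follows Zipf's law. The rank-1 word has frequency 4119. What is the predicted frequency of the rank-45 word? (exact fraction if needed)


Zipf's law: freq(rank) = f1 / rank
f1 = 4119, rank = 45
freq = 4119 / 45
GCD(4119, 45) = 3
Simplified: 1373/15

1373/15


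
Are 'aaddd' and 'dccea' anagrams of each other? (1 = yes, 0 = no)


Sort characters of 'aaddd': 'aaddd'
Sort characters of 'dccea': 'accde'
Sorted forms differ -> they are NOT anagrams
Result: 0

0


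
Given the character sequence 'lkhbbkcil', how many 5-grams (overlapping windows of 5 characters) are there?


String 'lkhbbkcil' has length L = 9.
Number of overlapping n-grams = L - n + 1
Substituting: 9 - 5 + 1 = 5

5


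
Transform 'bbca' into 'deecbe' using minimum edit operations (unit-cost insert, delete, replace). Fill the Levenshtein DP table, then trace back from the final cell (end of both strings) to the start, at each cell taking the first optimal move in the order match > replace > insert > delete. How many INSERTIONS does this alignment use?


Edit distance = 5. Backtracking from cell (4, 6) with preference match > replace > insert > delete,
then listing the resulting alignment 'bbca' -> 'deecbe' left to right:
  Step 1: insert 'd' [insertion #1]
  Step 2: replace b->e
  Step 3: replace b->e
  Step 4: keep 'c'
  Step 5: insert 'b' [insertion #2]
  Step 6: replace a->e
Total insertions: 2

2


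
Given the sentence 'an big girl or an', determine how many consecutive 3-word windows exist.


Word trigrams from [5] words:
  Trigram 1: (an big girl)
  Trigram 2: (big girl or)
  Trigram 3: (girl or an)
Total word trigrams: 5 - 2 = 3

3


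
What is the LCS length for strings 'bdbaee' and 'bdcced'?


DP table for LCS of 'bdbaee' and 'bdcced':
       b  d  c  c  e  d
    0  0  0  0  0  0  0
  b 0  1  1  1  1  1  1
  d 0  1  2  2  2  2  2
  b 0  1  2  2  2  2  2
  a 0  1  2  2  2  2  2
  e 0  1  2  2  2  3  3
  e 0  1  2  2  2  3  3
LCS: 'bde'
LCS length = 3

3


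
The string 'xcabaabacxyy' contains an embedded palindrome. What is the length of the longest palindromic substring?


Scanning 'xcabaabacxyy' for palindromic substrings.
Substring at positions 0-9: 'xcabaabacx'.
Check: reverse('xcabaabacx') = 'xcabaabacx' -> palindrome confirmed.
Neighbouring characters ('-' / 'y') break symmetry, so it cannot extend further.
No longer palindromic substring exists; longest length = 10

10


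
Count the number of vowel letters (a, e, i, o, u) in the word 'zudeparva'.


Scanning each character of 'zudeparva':
  Position 1: 'z' -> consonant (running count: 0)
  Position 2: 'u' -> vowel (running count: 1)
  Position 3: 'd' -> consonant (running count: 1)
  Position 4: 'e' -> vowel (running count: 2)
  Position 5: 'p' -> consonant (running count: 2)
  Position 6: 'a' -> vowel (running count: 3)
  Position 7: 'r' -> consonant (running count: 3)
  Position 8: 'v' -> consonant (running count: 3)
  Position 9: 'a' -> vowel (running count: 4)
Total vowels: 4

4


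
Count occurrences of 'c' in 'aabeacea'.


Scanning 'aabeacea' for 'c':
  Position 5: 'c' -> MATCH (count: 1)
Total occurrences of 'c': 1

1


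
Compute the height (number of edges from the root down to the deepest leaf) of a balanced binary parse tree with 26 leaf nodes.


In a balanced binary tree with n leaves the deepest leaf is ceil(log2(n)) edges below the root.
log2(26) = 4.7004
ceil(4.7004) = 5
height (edges) = 5

5


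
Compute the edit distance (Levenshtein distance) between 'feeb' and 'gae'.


Building DP table for s1='feeb' (len 4) and s2='gae' (len 3):
       g  a  e
    0  1  2  3
  f 1  1  2  3
  e 2  2  2  2
  e 3  3  3  2
  b 4  4  4  3
Edit distance = dp[4][3] = 3

3


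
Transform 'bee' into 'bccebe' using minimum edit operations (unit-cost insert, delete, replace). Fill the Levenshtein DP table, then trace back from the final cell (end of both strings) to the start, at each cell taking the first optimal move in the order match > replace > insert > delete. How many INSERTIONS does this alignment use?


Edit distance = 3. Backtracking from cell (3, 6) with preference match > replace > insert > delete,
then listing the resulting alignment 'bee' -> 'bccebe' left to right:
  Step 1: keep 'b'
  Step 2: insert 'c' [insertion #1]
  Step 3: insert 'c' [insertion #2]
  Step 4: keep 'e'
  Step 5: insert 'b' [insertion #3]
  Step 6: keep 'e'
Total insertions: 3

3


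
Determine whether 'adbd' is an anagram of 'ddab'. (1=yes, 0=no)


Sort characters of 'adbd': 'abdd'
Sort characters of 'ddab': 'abdd'
Sorted forms match -> they ARE anagrams
Result: 1

1


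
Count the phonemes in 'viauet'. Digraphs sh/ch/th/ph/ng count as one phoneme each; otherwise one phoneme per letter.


Parsing 'viauet' greedily, digraphs first:
  'v' -> consonant phoneme (phonemes so far: 1)
  'i' -> vowel phoneme (phonemes so far: 2)
  'a' -> vowel phoneme (phonemes so far: 3)
  'u' -> vowel phoneme (phonemes so far: 4)
  'e' -> vowel phoneme (phonemes so far: 5)
  't' -> consonant phoneme (phonemes so far: 6)
Total phonemes: 6

6


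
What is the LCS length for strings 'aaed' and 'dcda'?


DP table for LCS of 'aaed' and 'dcda':
       d  c  d  a
    0  0  0  0  0
  a 0  0  0  0  1
  a 0  0  0  0  1
  e 0  0  0  0  1
  d 0  1  1  1  1
LCS: 'a'
LCS length = 1

1


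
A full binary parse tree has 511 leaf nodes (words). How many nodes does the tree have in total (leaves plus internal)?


Leaf nodes (terminals): 511
Internal nodes = n - 1 = 511 - 1 = 510
Total = leaves + internal = 511 + 510 = 1021

1021


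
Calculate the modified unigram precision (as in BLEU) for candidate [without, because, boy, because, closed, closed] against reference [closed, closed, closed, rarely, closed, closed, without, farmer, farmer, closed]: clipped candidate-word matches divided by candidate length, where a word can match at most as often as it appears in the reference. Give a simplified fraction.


Reference word counts: {'closed': 6, 'farmer': 2, 'rarely': 1, 'without': 1}
Checking each candidate word (with clipping):
  'without' -> in reference (ref count 1, used 1/1) -> match (matches: 1)
  'because' -> not in reference -> no match (matches: 1)
  'boy' -> not in reference -> no match (matches: 1)
  'because' -> not in reference -> no match (matches: 1)
  'closed' -> in reference (ref count 6, used 1/6) -> match (matches: 2)
  'closed' -> in reference (ref count 6, used 2/6) -> match (matches: 3)
Clipped matches: 3, Candidate length: 6
Precision = 3/6 = 1/2

1/2


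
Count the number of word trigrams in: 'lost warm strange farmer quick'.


Word trigrams from [5] words:
  Trigram 1: (lost warm strange)
  Trigram 2: (warm strange farmer)
  Trigram 3: (strange farmer quick)
Total word trigrams: 5 - 2 = 3

3


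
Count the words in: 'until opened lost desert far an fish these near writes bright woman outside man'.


Counting words by splitting on spaces:
  Word 1: 'until'
  Word 2: 'opened'
  Word 3: 'lost'
  Word 4: 'desert'
  Word 5: 'far'
  Word 6: 'an'
  Word 7: 'fish'
  Word 8: 'these'
  Word 9: 'near'
  Word 10: 'writes'
  Word 11: 'bright'
  Word 12: 'woman'
  Word 13: 'outside'
  Word 14: 'man'
Total words: 14

14


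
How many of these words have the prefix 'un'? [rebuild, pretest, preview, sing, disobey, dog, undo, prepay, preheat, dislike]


Checking each word for prefix 'un':
  'rebuild' -> no (count: 0)
  'pretest' -> no (count: 0)
  'preview' -> no (count: 0)
  'sing' -> no (count: 0)
  'disobey' -> no (count: 0)
  'dog' -> no (count: 0)
  'undo' -> YES, starts with 'un' (count: 1)
  'prepay' -> no (count: 1)
  'preheat' -> no (count: 1)
  'dislike' -> no (count: 1)
Total with prefix 'un': 1

1


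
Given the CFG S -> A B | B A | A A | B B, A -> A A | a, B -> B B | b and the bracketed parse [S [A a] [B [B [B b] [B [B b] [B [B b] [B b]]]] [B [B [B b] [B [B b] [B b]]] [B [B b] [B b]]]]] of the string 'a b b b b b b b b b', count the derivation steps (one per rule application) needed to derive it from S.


Every bracketed nonterminal node [X ...] in the tree is produced by exactly one rule application.
Reading the tree off as a leftmost derivation:
  Step 1: S  =>  A B   (applied S -> A B)
  Step 2: A B  =>  a B   (applied A -> a)
  Step 3: a B  =>  a B B   (applied B -> B B)
  Step 4: a B B  =>  a B B B   (applied B -> B B)
  Step 5: a B B B  =>  a b B B   (applied B -> b)
  Step 6: a b B B  =>  a b B B B   (applied B -> B B)
  Step 7: a b B B B  =>  a b b B B   (applied B -> b)
  Step 8: a b b B B  =>  a b b B B B   (applied B -> B B)
  Step 9: a b b B B B  =>  a b b b B B   (applied B -> b)
  Step 10: a b b b B B  =>  a b b b b B   (applied B -> b)
  Step 11: a b b b b B  =>  a b b b b B B   (applied B -> B B)
  Step 12: a b b b b B B  =>  a b b b b B B B   (applied B -> B B)
  Step 13: a b b b b B B B  =>  a b b b b b B B   (applied B -> b)
  Step 14: a b b b b b B B  =>  a b b b b b B B B   (applied B -> B B)
  Step 15: a b b b b b B B B  =>  a b b b b b b B B   (applied B -> b)
  Step 16: a b b b b b b B B  =>  a b b b b b b b B   (applied B -> b)
  Step 17: a b b b b b b b B  =>  a b b b b b b b B B   (applied B -> B B)
  Step 18: a b b b b b b b B B  =>  a b b b b b b b b B   (applied B -> b)
  Step 19: a b b b b b b b b B  =>  a b b b b b b b b b   (applied B -> b)
Final yield: a b b b b b b b b b
Total rewrite steps: 19

19


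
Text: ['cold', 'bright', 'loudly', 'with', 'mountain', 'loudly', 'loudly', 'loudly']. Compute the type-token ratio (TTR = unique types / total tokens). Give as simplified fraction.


Tokens: 8
Unique types: ('bright', 'cold', 'loudly', 'mountain', 'with') = 5
TTR = 5/8
Already in lowest terms.

5/8


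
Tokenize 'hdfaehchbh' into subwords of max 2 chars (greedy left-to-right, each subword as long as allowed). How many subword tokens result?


'hdfaehchbh' has 10 characters.
Chunking with max size 2:
  Chunk 1: 'hd' (positions 0-1)
  Chunk 2: 'fa' (positions 2-3)
  Chunk 3: 'eh' (positions 4-5)
  Chunk 4: 'ch' (positions 6-7)
  Chunk 5: 'bh' (positions 8-9)
Total chunks: ceil(10 / 2) = 5

5


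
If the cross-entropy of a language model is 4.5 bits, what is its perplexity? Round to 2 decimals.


Perplexity formula: PP = 2^H
H = 4.5
PP = 2^4.5
Decompose: 2^4.5 = 2^4 * 2^0.5 = 2^4 * sqrt(2)
2^4 = 16, sqrt(2) ~ 1.4142136
PP ~ 16 * 1.4142136 = 22.6274176
Rounded to 2 decimals: 22.63

22.63


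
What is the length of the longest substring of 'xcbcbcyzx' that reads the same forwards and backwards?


Scanning 'xcbcbcyzx' for palindromic substrings.
Substring at positions 1-5: 'cbcbc'.
Check: reverse('cbcbc') = 'cbcbc' -> palindrome confirmed.
Neighbouring characters ('x' / 'y') break symmetry, so it cannot extend further.
No longer palindromic substring exists; longest length = 5

5


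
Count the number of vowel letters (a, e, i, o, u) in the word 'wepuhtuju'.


Scanning each character of 'wepuhtuju':
  Position 1: 'w' -> consonant (running count: 0)
  Position 2: 'e' -> vowel (running count: 1)
  Position 3: 'p' -> consonant (running count: 1)
  Position 4: 'u' -> vowel (running count: 2)
  Position 5: 'h' -> consonant (running count: 2)
  Position 6: 't' -> consonant (running count: 2)
  Position 7: 'u' -> vowel (running count: 3)
  Position 8: 'j' -> consonant (running count: 3)
  Position 9: 'u' -> vowel (running count: 4)
Total vowels: 4

4


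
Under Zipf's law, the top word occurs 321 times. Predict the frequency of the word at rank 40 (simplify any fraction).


Zipf's law: freq(rank) = f1 / rank
f1 = 321, rank = 40
freq = 321 / 40
GCD(321, 40) = 1
Simplified: 321/40

321/40


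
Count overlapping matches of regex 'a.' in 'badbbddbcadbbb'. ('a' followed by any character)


Pattern: a. means 'a' followed by any character.
Scanning 'badbbddbcadbbb' position-by-position:
  Pos 0: window 'ba' -> no
  Pos 1: window 'ad' -> MATCH
  Pos 2: window 'db' -> no
  Pos 3: window 'bb' -> no
  Pos 4: window 'bd' -> no
  Pos 5: window 'dd' -> no
  Pos 6: window 'db' -> no
  Pos 7: window 'bc' -> no
  Pos 8: window 'ca' -> no
  Pos 9: window 'ad' -> MATCH
  Pos 10: window 'db' -> no
  Pos 11: window 'bb' -> no
  Pos 12: window 'bb' -> no
  Pos 13: window 'b' -> no
Total matches: 2

2


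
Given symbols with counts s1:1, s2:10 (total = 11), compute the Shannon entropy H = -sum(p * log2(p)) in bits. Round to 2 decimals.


Computing entropy H = -sum(p_i * log2(p_i)):
  s1: p = 1/11 = 0.0909, -p*log2(p) = 0.3145
  s2: p = 10/11 = 0.9091, -p*log2(p) = 0.1250
H = sum of terms = 0.4395
Rounded to 2 decimals: 0.44

0.44


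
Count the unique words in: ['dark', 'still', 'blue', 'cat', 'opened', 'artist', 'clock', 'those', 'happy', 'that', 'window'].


Listing all tokens and tracking unique types:
  Token 1: 'dark' -> NEW (unique so far: 1)
  Token 2: 'still' -> NEW (unique so far: 2)
  Token 3: 'blue' -> NEW (unique so far: 3)
  Token 4: 'cat' -> NEW (unique so far: 4)
  Token 5: 'opened' -> NEW (unique so far: 5)
  Token 6: 'artist' -> NEW (unique so far: 6)
  Token 7: 'clock' -> NEW (unique so far: 7)
  Token 8: 'those' -> NEW (unique so far: 8)
  Token 9: 'happy' -> NEW (unique so far: 9)
  Token 10: 'that' -> NEW (unique so far: 10)
  Token 11: 'window' -> NEW (unique so far: 11)
Unique types: ('artist', 'blue', 'cat', 'clock', 'dark', 'happy', 'opened', 'still', 'that', 'those', 'window')
Vocabulary size: 11

11


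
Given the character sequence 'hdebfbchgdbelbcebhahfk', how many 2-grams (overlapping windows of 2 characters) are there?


String 'hdebfbchgdbelbcebhahfk' has length L = 22.
Number of overlapping n-grams = L - n + 1
Substituting: 22 - 2 + 1 = 21

21


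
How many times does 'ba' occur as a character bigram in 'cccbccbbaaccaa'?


Scanning 'cccbccbbaaccaa' for bigram 'ba':
  Position 0: 'cc' -> no
  Position 1: 'cc' -> no
  Position 2: 'cb' -> no
  Position 3: 'bc' -> no
  Position 4: 'cc' -> no
  Position 5: 'cb' -> no
  Position 6: 'bb' -> no
  Position 7: 'ba' -> MATCH
  Position 8: 'aa' -> no
  Position 9: 'ac' -> no
  Position 10: 'cc' -> no
  Position 11: 'ca' -> no
  Position 12: 'aa' -> no
Total matches: 1

1


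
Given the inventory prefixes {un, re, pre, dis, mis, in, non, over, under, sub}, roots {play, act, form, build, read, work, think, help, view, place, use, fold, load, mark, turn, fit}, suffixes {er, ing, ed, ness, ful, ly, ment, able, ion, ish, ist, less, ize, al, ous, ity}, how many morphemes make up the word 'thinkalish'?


Segmenting 'thinkalish' against the inventory:
  'think' -> root (morpheme 1)
  'al' -> suffix (morpheme 2)
  'ish' -> suffix (morpheme 3)
Total morphemes: 3

3


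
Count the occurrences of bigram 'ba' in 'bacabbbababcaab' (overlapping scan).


Scanning 'bacabbbababcaab' for bigram 'ba':
  Position 0: 'ba' -> MATCH
  Position 1: 'ac' -> no
  Position 2: 'ca' -> no
  Position 3: 'ab' -> no
  Position 4: 'bb' -> no
  Position 5: 'bb' -> no
  Position 6: 'ba' -> MATCH
  Position 7: 'ab' -> no
  Position 8: 'ba' -> MATCH
  Position 9: 'ab' -> no
  Position 10: 'bc' -> no
  Position 11: 'ca' -> no
  Position 12: 'aa' -> no
  Position 13: 'ab' -> no
Total matches: 3

3


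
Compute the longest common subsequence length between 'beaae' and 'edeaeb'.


DP table for LCS of 'beaae' and 'edeaeb':
       e  d  e  a  e  b
    0  0  0  0  0  0  0
  b 0  0  0  0  0  0  1
  e 0  1  1  1  1  1  1
  a 0  1  1  1  2  2  2
  a 0  1  1  1  2  2  2
  e 0  1  1  2  2  3  3
LCS: 'eae'
LCS length = 3

3


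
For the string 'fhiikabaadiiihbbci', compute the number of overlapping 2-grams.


String 'fhiikabaadiiihbbci' has length L = 18.
Number of overlapping n-grams = L - n + 1
Substituting: 18 - 2 + 1 = 17

17


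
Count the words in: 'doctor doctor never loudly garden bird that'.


Counting words by splitting on spaces:
  Word 1: 'doctor'
  Word 2: 'doctor'
  Word 3: 'never'
  Word 4: 'loudly'
  Word 5: 'garden'
  Word 6: 'bird'
  Word 7: 'that'
Total words: 7

7


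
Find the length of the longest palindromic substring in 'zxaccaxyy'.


Scanning 'zxaccaxyy' for palindromic substrings.
Substring at positions 1-6: 'xaccax'.
Check: reverse('xaccax') = 'xaccax' -> palindrome confirmed.
Neighbouring characters ('z' / 'y') break symmetry, so it cannot extend further.
No longer palindromic substring exists; longest length = 6

6


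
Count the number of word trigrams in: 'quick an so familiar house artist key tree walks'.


Word trigrams from [9] words:
  Trigram 1: (quick an so)
  Trigram 2: (an so familiar)
  Trigram 3: (so familiar house)
  Trigram 4: (familiar house artist)
  Trigram 5: (house artist key)
  Trigram 6: (artist key tree)
  Trigram 7: (key tree walks)
Total word trigrams: 9 - 2 = 7

7


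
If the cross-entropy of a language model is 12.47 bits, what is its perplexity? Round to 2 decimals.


Perplexity formula: PP = 2^H
H = 12.47
PP = 2^12.47
Decompose: 2^12.47 = 2^12 * 2^0.47
2^12 = 4096, 2^0.47 ~ 1.3851095
PP ~ 4096 * 1.3851095 = 5673.4085120
Rounded to 2 decimals: 5673.41

5673.41


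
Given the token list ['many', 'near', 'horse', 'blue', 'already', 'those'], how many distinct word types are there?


Listing all tokens and tracking unique types:
  Token 1: 'many' -> NEW (unique so far: 1)
  Token 2: 'near' -> NEW (unique so far: 2)
  Token 3: 'horse' -> NEW (unique so far: 3)
  Token 4: 'blue' -> NEW (unique so far: 4)
  Token 5: 'already' -> NEW (unique so far: 5)
  Token 6: 'those' -> NEW (unique so far: 6)
Unique types: ('already', 'blue', 'horse', 'many', 'near', 'those')
Vocabulary size: 6

6


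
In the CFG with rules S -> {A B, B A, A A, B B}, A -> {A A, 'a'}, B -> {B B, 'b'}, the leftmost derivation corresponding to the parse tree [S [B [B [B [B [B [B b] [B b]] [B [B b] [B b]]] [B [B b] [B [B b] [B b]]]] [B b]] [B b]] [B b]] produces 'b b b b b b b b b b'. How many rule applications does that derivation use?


Every bracketed nonterminal node [X ...] in the tree is produced by exactly one rule application.
Reading the tree off as a leftmost derivation:
  Step 1: S  =>  B B   (applied S -> B B)
  Step 2: B B  =>  B B B   (applied B -> B B)
  Step 3: B B B  =>  B B B B   (applied B -> B B)
  Step 4: B B B B  =>  B B B B B   (applied B -> B B)
  Step 5: B B B B B  =>  B B B B B B   (applied B -> B B)
  Step 6: B B B B B B  =>  B B B B B B B   (applied B -> B B)
  Step 7: B B B B B B B  =>  b B B B B B B   (applied B -> b)
  Step 8: b B B B B B B  =>  b b B B B B B   (applied B -> b)
  Step 9: b b B B B B B  =>  b b B B B B B B   (applied B -> B B)
  Step 10: b b B B B B B B  =>  b b b B B B B B   (applied B -> b)
  Step 11: b b b B B B B B  =>  b b b b B B B B   (applied B -> b)
  Step 12: b b b b B B B B  =>  b b b b B B B B B   (applied B -> B B)
  Step 13: b b b b B B B B B  =>  b b b b b B B B B   (applied B -> b)
  Step 14: b b b b b B B B B  =>  b b b b b B B B B B   (applied B -> B B)
  Step 15: b b b b b B B B B B  =>  b b b b b b B B B B   (applied B -> b)
  Step 16: b b b b b b B B B B  =>  b b b b b b b B B B   (applied B -> b)
  Step 17: b b b b b b b B B B  =>  b b b b b b b b B B   (applied B -> b)
  Step 18: b b b b b b b b B B  =>  b b b b b b b b b B   (applied B -> b)
  Step 19: b b b b b b b b b B  =>  b b b b b b b b b b   (applied B -> b)
Final yield: b b b b b b b b b b
Total rewrite steps: 19

19


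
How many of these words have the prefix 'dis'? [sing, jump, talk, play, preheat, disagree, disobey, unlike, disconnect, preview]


Checking each word for prefix 'dis':
  'sing' -> no (count: 0)
  'jump' -> no (count: 0)
  'talk' -> no (count: 0)
  'play' -> no (count: 0)
  'preheat' -> no (count: 0)
  'disagree' -> YES, starts with 'dis' (count: 1)
  'disobey' -> YES, starts with 'dis' (count: 2)
  'unlike' -> no (count: 2)
  'disconnect' -> YES, starts with 'dis' (count: 3)
  'preview' -> no (count: 3)
Total with prefix 'dis': 3

3


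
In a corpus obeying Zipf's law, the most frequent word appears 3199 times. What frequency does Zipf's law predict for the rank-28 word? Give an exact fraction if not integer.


Zipf's law: freq(rank) = f1 / rank
f1 = 3199, rank = 28
freq = 3199 / 28
GCD(3199, 28) = 7
Simplified: 457/4

457/4


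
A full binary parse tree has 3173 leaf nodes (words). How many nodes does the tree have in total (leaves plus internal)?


Leaf nodes (terminals): 3173
Internal nodes = n - 1 = 3173 - 1 = 3172
Total = leaves + internal = 3173 + 3172 = 6345

6345


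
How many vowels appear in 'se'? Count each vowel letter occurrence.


Scanning each character of 'se':
  Position 1: 's' -> consonant (running count: 0)
  Position 2: 'e' -> vowel (running count: 1)
Total vowels: 1

1


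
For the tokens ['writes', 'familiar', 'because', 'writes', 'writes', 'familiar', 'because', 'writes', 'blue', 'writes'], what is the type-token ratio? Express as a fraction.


Tokens: 10
Unique types: ('because', 'blue', 'familiar', 'writes') = 4
TTR = 4/10
Simplify: divide both by 2 -> 2/5
TTR = 2/5

2/5


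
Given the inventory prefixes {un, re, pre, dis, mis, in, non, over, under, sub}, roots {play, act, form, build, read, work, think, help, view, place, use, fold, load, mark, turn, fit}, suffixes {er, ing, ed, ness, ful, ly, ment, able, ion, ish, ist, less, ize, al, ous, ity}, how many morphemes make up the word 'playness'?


Segmenting 'playness' against the inventory:
  'play' -> root (morpheme 1)
  'ness' -> suffix (morpheme 2)
Total morphemes: 2

2


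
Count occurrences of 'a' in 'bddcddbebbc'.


Scanning 'bddcddbebbc' for 'a':
  No matches found.
Total occurrences of 'a': 0

0


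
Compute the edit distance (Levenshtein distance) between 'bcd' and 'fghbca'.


Building DP table for s1='bcd' (len 3) and s2='fghbca' (len 6):
       f  g  h  b  c  a
    0  1  2  3  4  5  6
  b 1  1  2  3  3  4  5
  c 2  2  2  3  4  3  4
  d 3  3  3  3  4  4  4
Edit distance = dp[3][6] = 4

4


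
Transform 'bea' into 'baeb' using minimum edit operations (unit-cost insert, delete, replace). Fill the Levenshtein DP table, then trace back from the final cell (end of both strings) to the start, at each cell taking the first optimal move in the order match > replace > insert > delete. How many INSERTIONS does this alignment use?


Edit distance = 2. Backtracking from cell (3, 4) with preference match > replace > insert > delete,
then listing the resulting alignment 'bea' -> 'baeb' left to right:
  Step 1: keep 'b'
  Step 2: insert 'a' [insertion #1]
  Step 3: keep 'e'
  Step 4: replace a->b
Total insertions: 1

1


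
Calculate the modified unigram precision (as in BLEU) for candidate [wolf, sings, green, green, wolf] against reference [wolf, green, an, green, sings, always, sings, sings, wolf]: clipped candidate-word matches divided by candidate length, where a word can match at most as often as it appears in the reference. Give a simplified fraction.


Reference word counts: {'always': 1, 'an': 1, 'green': 2, 'sings': 3, 'wolf': 2}
Checking each candidate word (with clipping):
  'wolf' -> in reference (ref count 2, used 1/2) -> match (matches: 1)
  'sings' -> in reference (ref count 3, used 1/3) -> match (matches: 2)
  'green' -> in reference (ref count 2, used 1/2) -> match (matches: 3)
  'green' -> in reference (ref count 2, used 2/2) -> match (matches: 4)
  'wolf' -> in reference (ref count 2, used 2/2) -> match (matches: 5)
Clipped matches: 5, Candidate length: 5
Precision = 5/5 = 1

1


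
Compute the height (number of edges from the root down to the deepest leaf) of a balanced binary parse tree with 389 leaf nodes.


In a balanced binary tree with n leaves the deepest leaf is ceil(log2(n)) edges below the root.
log2(389) = 8.6036
ceil(8.6036) = 9
height (edges) = 9

9


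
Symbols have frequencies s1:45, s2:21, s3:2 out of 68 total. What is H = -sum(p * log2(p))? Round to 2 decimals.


Computing entropy H = -sum(p_i * log2(p_i)):
  s1: p = 45/68 = 0.6618, -p*log2(p) = 0.3942
  s2: p = 21/68 = 0.3088, -p*log2(p) = 0.5235
  s3: p = 2/68 = 0.0294, -p*log2(p) = 0.1496
H = sum of terms = 1.0673
Rounded to 2 decimals: 1.07

1.07


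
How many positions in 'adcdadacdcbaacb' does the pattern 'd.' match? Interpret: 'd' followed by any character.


Pattern: d. means 'd' followed by any character.
Scanning 'adcdadacdcbaacb' position-by-position:
  Pos 0: window 'ad' -> no
  Pos 1: window 'dc' -> MATCH
  Pos 2: window 'cd' -> no
  Pos 3: window 'da' -> MATCH
  Pos 4: window 'ad' -> no
  Pos 5: window 'da' -> MATCH
  Pos 6: window 'ac' -> no
  Pos 7: window 'cd' -> no
  Pos 8: window 'dc' -> MATCH
  Pos 9: window 'cb' -> no
  Pos 10: window 'ba' -> no
  Pos 11: window 'aa' -> no
  Pos 12: window 'ac' -> no
  Pos 13: window 'cb' -> no
  Pos 14: window 'b' -> no
Total matches: 4

4


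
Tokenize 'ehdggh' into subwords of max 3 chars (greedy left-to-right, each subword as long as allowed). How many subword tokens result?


'ehdggh' has 6 characters.
Chunking with max size 3:
  Chunk 1: 'ehd' (positions 0-2)
  Chunk 2: 'ggh' (positions 3-5)
Total chunks: ceil(6 / 3) = 2

2


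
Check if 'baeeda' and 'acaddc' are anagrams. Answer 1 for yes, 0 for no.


Sort characters of 'baeeda': 'aabdee'
Sort characters of 'acaddc': 'aaccdd'
Sorted forms differ -> they are NOT anagrams
Result: 0

0


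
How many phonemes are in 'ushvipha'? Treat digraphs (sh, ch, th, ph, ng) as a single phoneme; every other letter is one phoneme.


Parsing 'ushvipha' greedily, digraphs first:
  'u' -> vowel phoneme (phonemes so far: 1)
  'sh' -> digraph (1 consonant phoneme) (phonemes so far: 2)
  'v' -> consonant phoneme (phonemes so far: 3)
  'i' -> vowel phoneme (phonemes so far: 4)
  'ph' -> digraph (1 consonant phoneme) (phonemes so far: 5)
  'a' -> vowel phoneme (phonemes so far: 6)
Total phonemes: 6

6


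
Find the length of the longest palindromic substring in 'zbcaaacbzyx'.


Scanning 'zbcaaacbzyx' for palindromic substrings.
Substring at positions 0-8: 'zbcaaacbz'.
Check: reverse('zbcaaacbz') = 'zbcaaacbz' -> palindrome confirmed.
Neighbouring characters ('-' / 'y') break symmetry, so it cannot extend further.
No longer palindromic substring exists; longest length = 9

9


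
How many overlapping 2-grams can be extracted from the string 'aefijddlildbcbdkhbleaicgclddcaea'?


String 'aefijddlildbcbdkhbleaicgclddcaea' has length L = 32.
Number of overlapping n-grams = L - n + 1
Substituting: 32 - 2 + 1 = 31

31


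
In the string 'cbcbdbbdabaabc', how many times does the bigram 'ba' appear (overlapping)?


Scanning 'cbcbdbbdabaabc' for bigram 'ba':
  Position 0: 'cb' -> no
  Position 1: 'bc' -> no
  Position 2: 'cb' -> no
  Position 3: 'bd' -> no
  Position 4: 'db' -> no
  Position 5: 'bb' -> no
  Position 6: 'bd' -> no
  Position 7: 'da' -> no
  Position 8: 'ab' -> no
  Position 9: 'ba' -> MATCH
  Position 10: 'aa' -> no
  Position 11: 'ab' -> no
  Position 12: 'bc' -> no
Total matches: 1

1


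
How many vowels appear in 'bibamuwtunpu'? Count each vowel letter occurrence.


Scanning each character of 'bibamuwtunpu':
  Position 1: 'b' -> consonant (running count: 0)
  Position 2: 'i' -> vowel (running count: 1)
  Position 3: 'b' -> consonant (running count: 1)
  Position 4: 'a' -> vowel (running count: 2)
  Position 5: 'm' -> consonant (running count: 2)
  Position 6: 'u' -> vowel (running count: 3)
  Position 7: 'w' -> consonant (running count: 3)
  Position 8: 't' -> consonant (running count: 3)
  Position 9: 'u' -> vowel (running count: 4)
  Position 10: 'n' -> consonant (running count: 4)
  Position 11: 'p' -> consonant (running count: 4)
  Position 12: 'u' -> vowel (running count: 5)
Total vowels: 5

5


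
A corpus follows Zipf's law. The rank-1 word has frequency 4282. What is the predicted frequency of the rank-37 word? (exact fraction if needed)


Zipf's law: freq(rank) = f1 / rank
f1 = 4282, rank = 37
freq = 4282 / 37
GCD(4282, 37) = 1
Simplified: 4282/37

4282/37


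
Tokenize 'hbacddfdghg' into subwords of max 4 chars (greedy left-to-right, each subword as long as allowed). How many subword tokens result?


'hbacddfdghg' has 11 characters.
Chunking with max size 4:
  Chunk 1: 'hbac' (positions 0-3)
  Chunk 2: 'ddfd' (positions 4-7)
  Chunk 3: 'ghg' (positions 8-10)
Total chunks: ceil(11 / 4) = 3

3


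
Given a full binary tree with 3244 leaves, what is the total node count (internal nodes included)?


Leaf nodes (terminals): 3244
Internal nodes = n - 1 = 3244 - 1 = 3243
Total = leaves + internal = 3244 + 3243 = 6487

6487


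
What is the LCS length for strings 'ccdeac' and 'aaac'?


DP table for LCS of 'ccdeac' and 'aaac':
       a  a  a  c
    0  0  0  0  0
  c 0  0  0  0  1
  c 0  0  0  0  1
  d 0  0  0  0  1
  e 0  0  0  0  1
  a 0  1  1  1  1
  c 0  1  1  1  2
LCS: 'ac'
LCS length = 2

2


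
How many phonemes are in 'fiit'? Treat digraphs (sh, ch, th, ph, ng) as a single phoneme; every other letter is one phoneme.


Parsing 'fiit' greedily, digraphs first:
  'f' -> consonant phoneme (phonemes so far: 1)
  'i' -> vowel phoneme (phonemes so far: 2)
  'i' -> vowel phoneme (phonemes so far: 3)
  't' -> consonant phoneme (phonemes so far: 4)
Total phonemes: 4

4


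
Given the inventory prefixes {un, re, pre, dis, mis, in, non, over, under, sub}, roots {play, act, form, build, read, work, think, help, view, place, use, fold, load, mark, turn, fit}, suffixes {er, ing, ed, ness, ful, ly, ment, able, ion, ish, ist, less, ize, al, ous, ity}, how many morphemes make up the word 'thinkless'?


Segmenting 'thinkless' against the inventory:
  'think' -> root (morpheme 1)
  'less' -> suffix (morpheme 2)
Total morphemes: 2

2
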